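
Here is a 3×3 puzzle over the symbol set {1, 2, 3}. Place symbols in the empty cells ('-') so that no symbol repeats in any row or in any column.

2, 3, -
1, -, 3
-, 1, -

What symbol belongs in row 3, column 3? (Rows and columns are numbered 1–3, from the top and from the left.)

2

Cell (r1,c3): row 1 has {2,3}; column 3 has {3} → 1.
Cell (r2,c2): row 2 has {1,3}; column 2 has {1,3} → 2.
Cell (r3,c1): row 3 has {1}; column 1 has {1,2} → 3.
Cell (r3,c3): row 3 has {1,3}; column 3 has {1,3} → 2.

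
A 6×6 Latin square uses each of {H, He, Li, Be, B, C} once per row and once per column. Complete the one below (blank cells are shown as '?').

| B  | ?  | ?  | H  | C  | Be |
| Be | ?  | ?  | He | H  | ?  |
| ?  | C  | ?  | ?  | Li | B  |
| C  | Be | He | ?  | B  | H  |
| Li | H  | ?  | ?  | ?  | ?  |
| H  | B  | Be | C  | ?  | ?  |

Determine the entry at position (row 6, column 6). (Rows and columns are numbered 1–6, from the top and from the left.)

Li

(r1,c3) = Li
(r2,c2) = Li
(r2,c6) = C
(r3,c1) = He
(r3,c3) = H
(r3,c4) = Be
(r4,c4) = Li
(r5,c4) = B
(r5,c6) = He
(r6,c5) = He
(r6,c6) = Li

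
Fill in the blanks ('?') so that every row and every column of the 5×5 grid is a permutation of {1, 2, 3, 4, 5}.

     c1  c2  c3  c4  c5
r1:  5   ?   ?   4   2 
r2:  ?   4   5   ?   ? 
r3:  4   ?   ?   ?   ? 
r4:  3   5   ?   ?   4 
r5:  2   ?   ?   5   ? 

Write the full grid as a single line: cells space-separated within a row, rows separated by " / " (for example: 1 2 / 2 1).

5 1 3 4 2 / 1 4 5 2 3 / 4 2 1 3 5 / 3 5 2 1 4 / 2 3 4 5 1

row 2 has {4,5}; column 1 has {2,3,4,5} — only 1 is left for (r2,c1).
row 2 has {1,4,5}; column 5 has {2,4} — only 3 is left for (r2,c5).
row 5 has {2,5}; column 5 has {2,3,4} — only 1 is left for (r5,c5).
row 2 has {1,3,4,5}; column 4 has {4,5} — only 2 is left for (r2,c4).
row 3 has {4}; column 5 has {1,2,3,4} — only 5 is left for (r3,c5).
row 4 has {3,4,5}; column 4 has {2,4,5} — only 1 is left for (r4,c4).
row 5 has {1,2,5}; column 2 has {4,5} — only 3 is left for (r5,c2).
row 5 has {1,2,3,5}; column 3 has {5} — only 4 is left for (r5,c3).
row 1 has {2,4,5}; column 2 has {3,4,5} — only 1 is left for (r1,c2).
row 1 has {1,2,4,5}; column 3 has {4,5} — only 3 is left for (r1,c3).
row 3 has {4,5}; column 2 has {1,3,4,5} — only 2 is left for (r3,c2).
row 3 has {2,4,5}; column 3 has {3,4,5} — only 1 is left for (r3,c3).
row 3 has {1,2,4,5}; column 4 has {1,2,4,5} — only 3 is left for (r3,c4).
row 4 has {1,3,4,5}; column 3 has {1,3,4,5} — only 2 is left for (r4,c3).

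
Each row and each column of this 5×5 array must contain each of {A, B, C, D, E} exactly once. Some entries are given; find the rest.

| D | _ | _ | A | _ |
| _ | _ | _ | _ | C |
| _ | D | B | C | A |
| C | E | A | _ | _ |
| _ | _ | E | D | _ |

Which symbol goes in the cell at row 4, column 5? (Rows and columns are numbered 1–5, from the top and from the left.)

D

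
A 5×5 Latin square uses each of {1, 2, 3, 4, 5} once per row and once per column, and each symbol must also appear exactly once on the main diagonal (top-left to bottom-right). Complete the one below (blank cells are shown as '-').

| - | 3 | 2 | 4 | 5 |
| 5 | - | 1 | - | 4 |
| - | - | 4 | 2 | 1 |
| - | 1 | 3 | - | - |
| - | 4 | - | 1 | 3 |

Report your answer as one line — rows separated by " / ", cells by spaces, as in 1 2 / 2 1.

row 1 has {2,3,4,5}; column 1 has {5}; the diagonal has {3,4} — only 1 is left for (r1,c1).
row 2 has {1,4,5}; column 2 has {1,3,4}; the diagonal has {1,3,4} — only 2 is left for (r2,c2).
row 2 has {1,2,4,5}; column 4 has {1,2,4} — only 3 is left for (r2,c4).
row 3 has {1,2,4}; column 1 has {1,5} — only 3 is left for (r3,c1).
row 3 has {1,2,3,4}; column 2 has {1,2,3,4} — only 5 is left for (r3,c2).
row 4 has {1,3}; column 4 has {1,2,3,4}; the diagonal has {1,2,3,4} — only 5 is left for (r4,c4).
row 4 has {1,3,5}; column 5 has {1,3,4,5} — only 2 is left for (r4,c5).
row 5 has {1,3,4}; column 1 has {1,3,5} — only 2 is left for (r5,c1).
row 5 has {1,2,3,4}; column 3 has {1,2,3,4} — only 5 is left for (r5,c3).
row 4 has {1,2,3,5}; column 1 has {1,2,3,5} — only 4 is left for (r4,c1).

1 3 2 4 5 / 5 2 1 3 4 / 3 5 4 2 1 / 4 1 3 5 2 / 2 4 5 1 3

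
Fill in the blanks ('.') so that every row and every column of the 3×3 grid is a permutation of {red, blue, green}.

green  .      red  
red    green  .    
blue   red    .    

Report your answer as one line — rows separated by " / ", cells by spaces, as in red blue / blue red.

green blue red / red green blue / blue red green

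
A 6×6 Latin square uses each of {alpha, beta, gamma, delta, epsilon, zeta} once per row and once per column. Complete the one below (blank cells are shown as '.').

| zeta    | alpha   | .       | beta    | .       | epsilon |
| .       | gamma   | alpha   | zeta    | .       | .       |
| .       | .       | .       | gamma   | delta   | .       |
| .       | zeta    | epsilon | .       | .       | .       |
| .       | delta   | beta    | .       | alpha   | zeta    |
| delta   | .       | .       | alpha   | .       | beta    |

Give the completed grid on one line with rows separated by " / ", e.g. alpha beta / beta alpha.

zeta alpha delta beta gamma epsilon / beta gamma alpha zeta epsilon delta / epsilon beta zeta gamma delta alpha / alpha zeta epsilon delta beta gamma / gamma delta beta epsilon alpha zeta / delta epsilon gamma alpha zeta beta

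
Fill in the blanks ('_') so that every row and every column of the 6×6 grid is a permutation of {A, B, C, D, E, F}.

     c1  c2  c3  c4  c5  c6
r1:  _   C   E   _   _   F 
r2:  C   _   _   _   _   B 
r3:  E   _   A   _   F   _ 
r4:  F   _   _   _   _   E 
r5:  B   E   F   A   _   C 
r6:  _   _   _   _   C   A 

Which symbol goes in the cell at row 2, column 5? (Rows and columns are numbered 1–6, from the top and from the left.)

E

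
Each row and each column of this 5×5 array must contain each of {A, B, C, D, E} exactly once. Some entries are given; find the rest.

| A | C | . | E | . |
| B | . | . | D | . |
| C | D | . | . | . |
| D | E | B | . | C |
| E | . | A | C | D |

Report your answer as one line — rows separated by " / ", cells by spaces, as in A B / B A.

(r1,c3): row 1 has {A,C,E}; column 3 has {A,B}, so it must be D.
(r1,c5): row 1 has {A,C,D,E}; column 5 has {C,D}, so it must be B.
(r2,c2): row 2 has {B,D}; column 2 has {C,D,E}, so it must be A.
(r2,c5): row 2 has {A,B,D}; column 5 has {B,C,D}, so it must be E.
(r3,c3): row 3 has {C,D}; column 3 has {A,B,D}, so it must be E.
(r3,c5): row 3 has {C,D,E}; column 5 has {B,C,D,E}, so it must be A.
(r4,c4): row 4 has {B,C,D,E}; column 4 has {C,D,E}, so it must be A.
(r5,c2): row 5 has {A,C,D,E}; column 2 has {A,C,D,E}, so it must be B.
(r2,c3): row 2 has {A,B,D,E}; column 3 has {A,B,D,E}, so it must be C.
(r3,c4): row 3 has {A,C,D,E}; column 4 has {A,C,D,E}, so it must be B.

A C D E B / B A C D E / C D E B A / D E B A C / E B A C D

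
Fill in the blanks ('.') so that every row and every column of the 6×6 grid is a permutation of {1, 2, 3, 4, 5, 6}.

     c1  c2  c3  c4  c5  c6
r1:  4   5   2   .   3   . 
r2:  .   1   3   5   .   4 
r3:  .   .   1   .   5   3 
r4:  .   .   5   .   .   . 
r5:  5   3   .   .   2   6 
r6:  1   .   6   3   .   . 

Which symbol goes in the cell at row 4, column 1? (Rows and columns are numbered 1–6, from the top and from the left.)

Cell (r1,c6): row 1 has {2,3,4,5}; column 6 has {3,4,6} → 1.
Cell (r2,c5): row 2 has {1,3,4,5}; column 5 has {2,3,5} → 6.
Cell (r4,c6): row 4 has {5}; column 6 has {1,3,4,6} → 2.
Cell (r5,c3): row 5 has {2,3,5,6}; column 3 has {1,2,3,5,6} → 4.
Cell (r5,c4): row 5 has {2,3,4,5,6}; column 4 has {3,5} → 1.
Cell (r6,c5): row 6 has {1,3,6}; column 5 has {2,3,5,6} → 4.
Cell (r6,c6): row 6 has {1,3,4,6}; column 6 has {1,2,3,4,6} → 5.
Cell (r1,c4): row 1 has {1,2,3,4,5}; column 4 has {1,3,5} → 6.
Cell (r2,c1): row 2 has {1,3,4,5,6}; column 1 has {1,4,5} → 2.
Cell (r3,c1): row 3 has {1,3,5}; column 1 has {1,2,4,5} → 6.
Cell (r4,c1): row 4 has {2,5}; column 1 has {1,2,4,5,6} → 3.

3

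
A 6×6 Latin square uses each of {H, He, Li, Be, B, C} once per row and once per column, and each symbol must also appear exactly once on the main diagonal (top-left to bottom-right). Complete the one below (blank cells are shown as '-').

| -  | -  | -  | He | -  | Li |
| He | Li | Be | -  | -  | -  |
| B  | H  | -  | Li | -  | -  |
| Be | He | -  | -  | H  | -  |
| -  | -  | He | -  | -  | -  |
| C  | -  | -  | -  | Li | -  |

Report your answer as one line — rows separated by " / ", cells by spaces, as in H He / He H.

H Be B He C Li / He Li Be C B H / B H C Li He Be / Be He Li B H C / Li C He H Be B / C B H Be Li He

(r1,c1) = H
(r3,c3) = C
(r4,c4) = B
(r4,c6) = C
(r5,c1) = Li
(r5,c5) = Be
(r6,c6) = He
(r1,c3) = B
(r1,c5) = C
(r2,c5) = B
(r2,c6) = H
(r3,c5) = He
(r3,c6) = Be
(r4,c3) = Li
(r5,c6) = B
(r6,c3) = H
(r6,c4) = Be
(r1,c2) = Be
(r2,c4) = C
(r5,c2) = C
(r5,c4) = H
(r6,c2) = B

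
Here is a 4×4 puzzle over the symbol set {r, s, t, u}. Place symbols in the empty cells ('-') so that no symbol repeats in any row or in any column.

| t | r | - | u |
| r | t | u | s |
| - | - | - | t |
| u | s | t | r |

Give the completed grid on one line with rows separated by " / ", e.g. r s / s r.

(r1,c3) = s
(r3,c1) = s
(r3,c2) = u
(r3,c3) = r

t r s u / r t u s / s u r t / u s t r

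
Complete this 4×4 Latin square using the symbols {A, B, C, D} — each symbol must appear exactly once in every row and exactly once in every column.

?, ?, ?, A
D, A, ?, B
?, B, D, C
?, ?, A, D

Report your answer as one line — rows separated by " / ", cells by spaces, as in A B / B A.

C D B A / D A C B / A B D C / B C A D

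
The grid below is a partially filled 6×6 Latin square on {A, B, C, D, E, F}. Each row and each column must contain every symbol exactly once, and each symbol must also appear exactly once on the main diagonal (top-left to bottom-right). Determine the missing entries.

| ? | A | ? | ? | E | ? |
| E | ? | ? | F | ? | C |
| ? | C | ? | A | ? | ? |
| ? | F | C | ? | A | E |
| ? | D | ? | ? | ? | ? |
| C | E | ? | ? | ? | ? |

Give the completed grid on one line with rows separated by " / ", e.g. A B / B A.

F A B C E D / E B A F D C / D C E A B F / B F C D A E / A D F E C B / C E D B F A

(r2,c2) = B
(r2,c5) = D
(r4,c4) = D
(r6,c4) = B
(r6,c5) = F
(r6,c6) = A
(r1,c1) = F
(r1,c4) = C
(r2,c3) = A
(r3,c3) = E
(r3,c5) = B
(r4,c1) = B
(r5,c1) = A
(r5,c4) = E
(r5,c5) = C
(r6,c3) = D
(r1,c3) = B
(r1,c6) = D
(r3,c1) = D
(r3,c6) = F
(r5,c3) = F
(r5,c6) = B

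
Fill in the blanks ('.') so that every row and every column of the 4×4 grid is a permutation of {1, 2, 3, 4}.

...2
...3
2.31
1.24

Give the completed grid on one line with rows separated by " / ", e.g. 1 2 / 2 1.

3 1 4 2 / 4 2 1 3 / 2 4 3 1 / 1 3 2 4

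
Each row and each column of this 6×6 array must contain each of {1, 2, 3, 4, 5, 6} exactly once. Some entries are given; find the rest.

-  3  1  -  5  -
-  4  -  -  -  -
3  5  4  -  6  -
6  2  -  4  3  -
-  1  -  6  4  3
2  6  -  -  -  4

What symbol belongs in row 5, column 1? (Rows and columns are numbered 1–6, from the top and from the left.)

row 1 has {1,3,5}; column 1 has {2,3,6} — only 4 is left for (r1,c1).
row 1 has {1,3,4,5}; column 4 has {4,6} — only 2 is left for (r1,c4).
row 1 has {1,2,3,4,5}; column 6 has {3,4} — only 6 is left for (r1,c6).
row 3 has {3,4,5,6}; column 4 has {2,4,6} — only 1 is left for (r3,c4).
row 3 has {1,3,4,5,6}; column 6 has {3,4,6} — only 2 is left for (r3,c6).
row 4 has {2,3,4,6}; column 3 has {1,4} — only 5 is left for (r4,c3).
row 4 has {2,3,4,5,6}; column 6 has {2,3,4,6} — only 1 is left for (r4,c6).
row 5 has {1,3,4,6}; column 1 has {2,3,4,6} — only 5 is left for (r5,c1).

5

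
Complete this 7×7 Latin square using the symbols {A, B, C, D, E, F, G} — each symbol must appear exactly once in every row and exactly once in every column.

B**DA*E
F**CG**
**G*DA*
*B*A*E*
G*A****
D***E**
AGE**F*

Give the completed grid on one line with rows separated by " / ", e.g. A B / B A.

row 4 has {A,B,E}; column 1 has {A,B,D,F,G} — only C is left for (r4,c1).
row 4 has {A,B,C,E}; column 5 has {A,D,E,G} — only F is left for (r4,c5).
row 7 has {A,E,F,G}; column 4 has {A,C,D} — only B is left for (r7,c4).
row 7 has {A,B,E,F,G}; column 5 has {A,D,E,F,G} — only C is left for (r7,c5).
row 7 has {A,B,C,E,F,G}; column 7 has {E} — only D is left for (r7,c7).
row 3 has {A,D,G}; column 1 has {A,B,C,D,F,G} — only E is left for (r3,c1).
row 3 has {A,D,E,G}; column 4 has {A,B,C,D} — only F is left for (r3,c4).
row 4 has {A,B,C,E,F}; column 3 has {A,E,G} — only D is left for (r4,c3).
row 4 has {A,B,C,D,E,F}; column 7 has {D,E} — only G is left for (r4,c7).
row 5 has {A,G}; column 4 has {A,B,C,D,F} — only E is left for (r5,c4).
row 5 has {A,E,G}; column 5 has {A,C,D,E,F,G} — only B is left for (r5,c5).
row 6 has {D,E}; column 4 has {A,B,C,D,E,F} — only G is left for (r6,c4).
row 2 has {C,F,G}; column 3 has {A,D,E,G} — only B is left for (r2,c3).
row 2 has {B,C,F,G}; column 6 has {A,E,F} — only D is left for (r2,c6).
row 2 has {B,C,D,F,G}; column 7 has {D,E,G} — only A is left for (r2,c7).
row 3 has {A,D,E,F,G}; column 2 has {B,G} — only C is left for (r3,c2).
row 3 has {A,C,D,E,F,G}; column 7 has {A,D,E,G} — only B is left for (r3,c7).
row 5 has {A,B,E,G}; column 6 has {A,D,E,F} — only C is left for (r5,c6).
row 5 has {A,B,C,E,G}; column 7 has {A,B,D,E,G} — only F is left for (r5,c7).
row 6 has {D,E,G}; column 6 has {A,C,D,E,F} — only B is left for (r6,c6).
row 6 has {B,D,E,G}; column 7 has {A,B,D,E,F,G} — only C is left for (r6,c7).
row 1 has {A,B,D,E}; column 2 has {B,C,G} — only F is left for (r1,c2).
row 1 has {A,B,D,E,F}; column 3 has {A,B,D,E,G} — only C is left for (r1,c3).
row 1 has {A,B,C,D,E,F}; column 6 has {A,B,C,D,E,F} — only G is left for (r1,c6).
row 2 has {A,B,C,D,F,G}; column 2 has {B,C,F,G} — only E is left for (r2,c2).
row 5 has {A,B,C,E,F,G}; column 2 has {B,C,E,F,G} — only D is left for (r5,c2).
row 6 has {B,C,D,E,G}; column 2 has {B,C,D,E,F,G} — only A is left for (r6,c2).
row 6 has {A,B,C,D,E,G}; column 3 has {A,B,C,D,E,G} — only F is left for (r6,c3).

B F C D A G E / F E B C G D A / E C G F D A B / C B D A F E G / G D A E B C F / D A F G E B C / A G E B C F D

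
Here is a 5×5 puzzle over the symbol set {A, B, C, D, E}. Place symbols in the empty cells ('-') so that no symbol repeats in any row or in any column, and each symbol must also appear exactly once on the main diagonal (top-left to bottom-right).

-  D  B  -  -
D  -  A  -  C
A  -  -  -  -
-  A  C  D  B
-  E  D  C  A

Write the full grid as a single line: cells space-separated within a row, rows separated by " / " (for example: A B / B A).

(r1,c5) = E
(r2,c2) = B
(r2,c4) = E
(r3,c2) = C
(r3,c3) = E
(r3,c4) = B
(r3,c5) = D
(r4,c1) = E
(r5,c1) = B
(r1,c1) = C
(r1,c4) = A

C D B A E / D B A E C / A C E B D / E A C D B / B E D C A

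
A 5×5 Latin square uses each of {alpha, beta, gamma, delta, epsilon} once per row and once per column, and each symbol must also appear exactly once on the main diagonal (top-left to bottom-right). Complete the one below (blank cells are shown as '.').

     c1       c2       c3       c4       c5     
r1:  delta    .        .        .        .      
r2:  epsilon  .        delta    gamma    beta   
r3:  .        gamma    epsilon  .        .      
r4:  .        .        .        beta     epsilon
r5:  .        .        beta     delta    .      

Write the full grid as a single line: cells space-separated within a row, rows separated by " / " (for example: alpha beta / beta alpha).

delta beta gamma epsilon alpha / epsilon alpha delta gamma beta / beta gamma epsilon alpha delta / gamma delta alpha beta epsilon / alpha epsilon beta delta gamma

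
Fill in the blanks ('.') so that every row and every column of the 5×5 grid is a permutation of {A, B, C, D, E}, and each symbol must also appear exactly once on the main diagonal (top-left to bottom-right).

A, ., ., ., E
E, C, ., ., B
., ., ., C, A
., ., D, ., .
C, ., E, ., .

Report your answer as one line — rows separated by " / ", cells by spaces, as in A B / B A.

A D C B E / E C A D B / D E B C A / B A D E C / C B E A D

Cell (r2,c3): row 2 has {B,C,E}; column 3 has {D,E} → A.
Cell (r2,c4): row 2 has {A,B,C,E}; column 4 has {C} → D.
Cell (r3,c3): row 3 has {A,C}; column 3 has {A,D,E}; the diagonal has {A,C} → B.
Cell (r4,c1): row 4 has {D}; column 1 has {A,C,E} → B.
Cell (r4,c4): row 4 has {B,D}; column 4 has {C,D}; the diagonal has {A,B,C} → E.
Cell (r4,c5): row 4 has {B,D,E}; column 5 has {A,B,E} → C.
Cell (r5,c5): row 5 has {C,E}; column 5 has {A,B,C,E}; the diagonal has {A,B,C,E} → D.
Cell (r1,c3): row 1 has {A,E}; column 3 has {A,B,D,E} → C.
Cell (r1,c4): row 1 has {A,C,E}; column 4 has {C,D,E} → B.
Cell (r3,c1): row 3 has {A,B,C}; column 1 has {A,B,C,E} → D.
Cell (r3,c2): row 3 has {A,B,C,D}; column 2 has {C} → E.
Cell (r4,c2): row 4 has {B,C,D,E}; column 2 has {C,E} → A.
Cell (r5,c2): row 5 has {C,D,E}; column 2 has {A,C,E} → B.
Cell (r5,c4): row 5 has {B,C,D,E}; column 4 has {B,C,D,E} → A.
Cell (r1,c2): row 1 has {A,B,C,E}; column 2 has {A,B,C,E} → D.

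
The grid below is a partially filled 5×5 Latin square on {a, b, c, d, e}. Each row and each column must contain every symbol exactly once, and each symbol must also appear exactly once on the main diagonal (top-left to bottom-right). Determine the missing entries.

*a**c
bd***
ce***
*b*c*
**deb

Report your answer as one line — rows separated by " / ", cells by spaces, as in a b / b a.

row 1 has {a,c}; column 1 has {b,c}; the diagonal has {b,c,d} — only e is left for (r1,c1).
row 1 has {a,c,e}; column 3 has {d} — only b is left for (r1,c3).
row 1 has {a,b,c,e}; column 4 has {c,e} — only d is left for (r1,c4).
row 2 has {b,d}; column 4 has {c,d,e} — only a is left for (r2,c4).
row 2 has {a,b,d}; column 5 has {b,c} — only e is left for (r2,c5).
row 3 has {c,e}; column 3 has {b,d}; the diagonal has {b,c,d,e} — only a is left for (r3,c3).
row 3 has {a,c,e}; column 4 has {a,c,d,e} — only b is left for (r3,c4).
row 3 has {a,b,c,e}; column 5 has {b,c,e} — only d is left for (r3,c5).
row 4 has {b,c}; column 3 has {a,b,d} — only e is left for (r4,c3).
row 4 has {b,c,e}; column 5 has {b,c,d,e} — only a is left for (r4,c5).
row 5 has {b,d,e}; column 1 has {b,c,e} — only a is left for (r5,c1).
row 5 has {a,b,d,e}; column 2 has {a,b,d,e} — only c is left for (r5,c2).
row 2 has {a,b,d,e}; column 3 has {a,b,d,e} — only c is left for (r2,c3).
row 4 has {a,b,c,e}; column 1 has {a,b,c,e} — only d is left for (r4,c1).

e a b d c / b d c a e / c e a b d / d b e c a / a c d e b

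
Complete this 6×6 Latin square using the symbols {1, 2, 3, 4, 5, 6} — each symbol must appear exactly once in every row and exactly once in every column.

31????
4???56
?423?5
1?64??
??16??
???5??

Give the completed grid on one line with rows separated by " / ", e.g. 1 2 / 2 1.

(r1,c4) = 2
(r1,c6) = 4
(r2,c3) = 3
(r2,c4) = 1
(r3,c1) = 6
(r3,c5) = 1
(r6,c1) = 2
(r6,c3) = 4
(r1,c3) = 5
(r1,c5) = 6
(r2,c2) = 2
(r5,c1) = 5
(r5,c2) = 3
(r5,c6) = 2
(r6,c2) = 6
(r6,c5) = 3
(r6,c6) = 1
(r4,c2) = 5
(r4,c5) = 2
(r4,c6) = 3
(r5,c5) = 4

3 1 5 2 6 4 / 4 2 3 1 5 6 / 6 4 2 3 1 5 / 1 5 6 4 2 3 / 5 3 1 6 4 2 / 2 6 4 5 3 1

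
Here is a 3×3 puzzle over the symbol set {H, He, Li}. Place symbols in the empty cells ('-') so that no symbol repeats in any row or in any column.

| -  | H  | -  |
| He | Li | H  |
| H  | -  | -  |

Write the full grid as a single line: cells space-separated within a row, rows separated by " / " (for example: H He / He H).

Li H He / He Li H / H He Li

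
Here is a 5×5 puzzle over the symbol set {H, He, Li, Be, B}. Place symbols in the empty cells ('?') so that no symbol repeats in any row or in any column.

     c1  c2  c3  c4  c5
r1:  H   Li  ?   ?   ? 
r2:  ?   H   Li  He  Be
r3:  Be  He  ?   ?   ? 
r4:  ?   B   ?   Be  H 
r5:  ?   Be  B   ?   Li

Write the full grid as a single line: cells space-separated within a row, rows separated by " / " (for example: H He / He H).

H Li Be B He / B H Li He Be / Be He H Li B / Li B He Be H / He Be B H Li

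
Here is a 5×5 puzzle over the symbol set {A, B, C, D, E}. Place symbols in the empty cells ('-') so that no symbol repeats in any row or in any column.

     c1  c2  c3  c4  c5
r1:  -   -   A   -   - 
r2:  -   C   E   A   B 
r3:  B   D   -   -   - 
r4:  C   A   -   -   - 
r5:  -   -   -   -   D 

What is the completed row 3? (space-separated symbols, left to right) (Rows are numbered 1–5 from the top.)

(r2,c1): row 2 has {A,B,C,E}; column 1 has {B,C}, so it must be D.
(r3,c3): row 3 has {B,D}; column 3 has {A,E}, so it must be C.
(r3,c4): row 3 has {B,C,D}; column 4 has {A}, so it must be E.
(r3,c5): row 3 has {B,C,D,E}; column 5 has {B,D}, so it must be A.

B D C E A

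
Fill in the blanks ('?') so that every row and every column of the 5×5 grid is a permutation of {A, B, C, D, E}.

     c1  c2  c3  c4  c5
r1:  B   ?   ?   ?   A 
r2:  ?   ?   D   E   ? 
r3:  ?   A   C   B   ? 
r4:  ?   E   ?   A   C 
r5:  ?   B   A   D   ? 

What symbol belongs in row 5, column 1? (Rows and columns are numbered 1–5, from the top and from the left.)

C

Cell (r1,c3): row 1 has {A,B}; column 3 has {A,C,D} → E.
Cell (r1,c4): row 1 has {A,B,E}; column 4 has {A,B,D,E} → C.
Cell (r2,c2): row 2 has {D,E}; column 2 has {A,B,E} → C.
Cell (r2,c5): row 2 has {C,D,E}; column 5 has {A,C} → B.
Cell (r4,c1): row 4 has {A,C,E}; column 1 has {B} → D.
Cell (r4,c3): row 4 has {A,C,D,E}; column 3 has {A,C,D,E} → B.
Cell (r5,c5): row 5 has {A,B,D}; column 5 has {A,B,C} → E.
Cell (r1,c2): row 1 has {A,B,C,E}; column 2 has {A,B,C,E} → D.
Cell (r2,c1): row 2 has {B,C,D,E}; column 1 has {B,D} → A.
Cell (r3,c1): row 3 has {A,B,C}; column 1 has {A,B,D} → E.
Cell (r3,c5): row 3 has {A,B,C,E}; column 5 has {A,B,C,E} → D.
Cell (r5,c1): row 5 has {A,B,D,E}; column 1 has {A,B,D,E} → C.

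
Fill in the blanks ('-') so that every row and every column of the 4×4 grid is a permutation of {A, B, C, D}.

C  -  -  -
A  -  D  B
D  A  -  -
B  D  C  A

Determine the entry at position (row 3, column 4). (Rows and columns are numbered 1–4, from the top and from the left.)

C

row 1 has {C}; column 2 has {A,D} — only B is left for (r1,c2).
row 1 has {B,C}; column 3 has {C,D} — only A is left for (r1,c3).
row 1 has {A,B,C}; column 4 has {A,B} — only D is left for (r1,c4).
row 2 has {A,B,D}; column 2 has {A,B,D} — only C is left for (r2,c2).
row 3 has {A,D}; column 3 has {A,C,D} — only B is left for (r3,c3).
row 3 has {A,B,D}; column 4 has {A,B,D} — only C is left for (r3,c4).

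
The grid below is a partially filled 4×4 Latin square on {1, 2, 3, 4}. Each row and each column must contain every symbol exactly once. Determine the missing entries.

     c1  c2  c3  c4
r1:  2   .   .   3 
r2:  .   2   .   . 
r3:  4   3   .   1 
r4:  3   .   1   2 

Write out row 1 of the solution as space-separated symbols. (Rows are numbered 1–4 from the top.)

At row 1, column 3: row 1 has {2,3}; column 3 has {1}; that leaves 4.
At row 2, column 1: row 2 has {2}; column 1 has {2,3,4}; that leaves 1.
At row 2, column 3: row 2 has {1,2}; column 3 has {1,4}; that leaves 3.
At row 2, column 4: row 2 has {1,2,3}; column 4 has {1,2,3}; that leaves 4.
At row 3, column 3: row 3 has {1,3,4}; column 3 has {1,3,4}; that leaves 2.
At row 4, column 2: row 4 has {1,2,3}; column 2 has {2,3}; that leaves 4.
At row 1, column 2: row 1 has {2,3,4}; column 2 has {2,3,4}; that leaves 1.

2 1 4 3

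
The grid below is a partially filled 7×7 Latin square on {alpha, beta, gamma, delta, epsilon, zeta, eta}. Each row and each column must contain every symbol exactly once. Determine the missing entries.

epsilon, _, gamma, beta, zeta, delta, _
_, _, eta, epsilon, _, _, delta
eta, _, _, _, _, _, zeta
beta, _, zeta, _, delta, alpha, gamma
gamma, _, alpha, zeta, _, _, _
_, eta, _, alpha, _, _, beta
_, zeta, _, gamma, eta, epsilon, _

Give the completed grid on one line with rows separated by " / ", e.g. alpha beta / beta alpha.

epsilon alpha gamma beta zeta delta eta / alpha beta eta epsilon gamma zeta delta / eta gamma epsilon delta alpha beta zeta / beta epsilon zeta eta delta alpha gamma / gamma delta alpha zeta beta eta epsilon / zeta eta delta alpha epsilon gamma beta / delta zeta beta gamma eta epsilon alpha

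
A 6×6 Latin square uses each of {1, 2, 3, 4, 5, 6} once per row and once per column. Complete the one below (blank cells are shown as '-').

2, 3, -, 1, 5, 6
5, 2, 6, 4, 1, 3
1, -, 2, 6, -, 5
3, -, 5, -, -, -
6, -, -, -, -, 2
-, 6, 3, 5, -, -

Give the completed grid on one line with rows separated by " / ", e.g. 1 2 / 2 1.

2 3 4 1 5 6 / 5 2 6 4 1 3 / 1 4 2 6 3 5 / 3 1 5 2 6 4 / 6 5 1 3 4 2 / 4 6 3 5 2 1

(r1,c3): row 1 has {1,2,3,5,6}; column 3 has {2,3,5,6}, so it must be 4.
(r3,c2): row 3 has {1,2,5,6}; column 2 has {2,3,6}, so it must be 4.
(r3,c5): row 3 has {1,2,4,5,6}; column 5 has {1,5}, so it must be 3.
(r4,c2): row 4 has {3,5}; column 2 has {2,3,4,6}, so it must be 1.
(r4,c4): row 4 has {1,3,5}; column 4 has {1,4,5,6}, so it must be 2.
(r4,c6): row 4 has {1,2,3,5}; column 6 has {2,3,5,6}, so it must be 4.
(r5,c2): row 5 has {2,6}; column 2 has {1,2,3,4,6}, so it must be 5.
(r5,c3): row 5 has {2,5,6}; column 3 has {2,3,4,5,6}, so it must be 1.
(r5,c4): row 5 has {1,2,5,6}; column 4 has {1,2,4,5,6}, so it must be 3.
(r5,c5): row 5 has {1,2,3,5,6}; column 5 has {1,3,5}, so it must be 4.
(r6,c1): row 6 has {3,5,6}; column 1 has {1,2,3,5,6}, so it must be 4.
(r6,c5): row 6 has {3,4,5,6}; column 5 has {1,3,4,5}, so it must be 2.
(r6,c6): row 6 has {2,3,4,5,6}; column 6 has {2,3,4,5,6}, so it must be 1.
(r4,c5): row 4 has {1,2,3,4,5}; column 5 has {1,2,3,4,5}, so it must be 6.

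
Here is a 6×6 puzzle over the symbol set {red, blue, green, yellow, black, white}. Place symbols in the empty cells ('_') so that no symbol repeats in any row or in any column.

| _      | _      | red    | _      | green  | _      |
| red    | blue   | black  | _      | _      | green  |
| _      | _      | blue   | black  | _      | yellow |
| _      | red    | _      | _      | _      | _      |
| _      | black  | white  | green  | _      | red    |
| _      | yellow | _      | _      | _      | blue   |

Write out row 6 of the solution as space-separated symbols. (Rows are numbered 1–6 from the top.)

black yellow green red white blue

(r1,c2) = white
(r1,c6) = black
(r3,c2) = green
(r4,c6) = white
(r6,c3) = green
(r3,c1) = white
(r3,c5) = red
(r4,c3) = yellow
(r4,c4) = blue
(r4,c5) = black
(r6,c1) = black
(r6,c5) = white
(r1,c4) = yellow
(r2,c4) = white
(r2,c5) = yellow
(r4,c1) = green
(r5,c5) = blue
(r6,c4) = red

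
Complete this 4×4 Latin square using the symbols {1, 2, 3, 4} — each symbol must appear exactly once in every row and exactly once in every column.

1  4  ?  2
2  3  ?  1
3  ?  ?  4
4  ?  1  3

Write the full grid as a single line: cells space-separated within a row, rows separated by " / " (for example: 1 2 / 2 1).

1 4 3 2 / 2 3 4 1 / 3 1 2 4 / 4 2 1 3

(r1,c3) = 3
(r2,c3) = 4
(r3,c3) = 2
(r4,c2) = 2
(r3,c2) = 1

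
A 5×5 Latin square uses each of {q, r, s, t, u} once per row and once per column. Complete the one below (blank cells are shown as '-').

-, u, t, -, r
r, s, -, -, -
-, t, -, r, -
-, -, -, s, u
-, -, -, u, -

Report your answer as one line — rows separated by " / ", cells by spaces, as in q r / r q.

(r1,c4) = q
(r2,c4) = t
(r2,c5) = q
(r3,c5) = s
(r5,c5) = t
(r1,c1) = s
(r2,c3) = u
(r3,c3) = q
(r4,c3) = r
(r5,c1) = q
(r5,c2) = r
(r5,c3) = s
(r3,c1) = u
(r4,c1) = t
(r4,c2) = q

s u t q r / r s u t q / u t q r s / t q r s u / q r s u t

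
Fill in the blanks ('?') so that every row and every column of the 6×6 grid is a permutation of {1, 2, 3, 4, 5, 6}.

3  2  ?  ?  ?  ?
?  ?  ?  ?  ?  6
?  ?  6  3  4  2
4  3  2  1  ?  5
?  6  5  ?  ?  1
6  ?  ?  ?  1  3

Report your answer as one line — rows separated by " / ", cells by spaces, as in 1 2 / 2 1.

At row 1, column 6: row 1 has {2,3}; column 6 has {1,2,3,5,6}; that leaves 4.
At row 4, column 5: row 4 has {1,2,3,4,5}; column 5 has {1,4}; that leaves 6.
At row 5, column 1: row 5 has {1,5,6}; column 1 has {3,4,6}; that leaves 2.
At row 5, column 4: row 5 has {1,2,5,6}; column 4 has {1,3}; that leaves 4.
At row 5, column 5: row 5 has {1,2,4,5,6}; column 5 has {1,4,6}; that leaves 3.
At row 6, column 3: row 6 has {1,3,6}; column 3 has {2,5,6}; that leaves 4.
At row 1, column 3: row 1 has {2,3,4}; column 3 has {2,4,5,6}; that leaves 1.
At row 1, column 5: row 1 has {1,2,3,4}; column 5 has {1,3,4,6}; that leaves 5.
At row 2, column 3: row 2 has {6}; column 3 has {1,2,4,5,6}; that leaves 3.
At row 2, column 5: row 2 has {3,6}; column 5 has {1,3,4,5,6}; that leaves 2.
At row 6, column 2: row 6 has {1,3,4,6}; column 2 has {2,3,6}; that leaves 5.
At row 6, column 4: row 6 has {1,3,4,5,6}; column 4 has {1,3,4}; that leaves 2.
At row 1, column 4: row 1 has {1,2,3,4,5}; column 4 has {1,2,3,4}; that leaves 6.
At row 2, column 4: row 2 has {2,3,6}; column 4 has {1,2,3,4,6}; that leaves 5.
At row 3, column 2: row 3 has {2,3,4,6}; column 2 has {2,3,5,6}; that leaves 1.
At row 2, column 1: row 2 has {2,3,5,6}; column 1 has {2,3,4,6}; that leaves 1.
At row 2, column 2: row 2 has {1,2,3,5,6}; column 2 has {1,2,3,5,6}; that leaves 4.
At row 3, column 1: row 3 has {1,2,3,4,6}; column 1 has {1,2,3,4,6}; that leaves 5.

3 2 1 6 5 4 / 1 4 3 5 2 6 / 5 1 6 3 4 2 / 4 3 2 1 6 5 / 2 6 5 4 3 1 / 6 5 4 2 1 3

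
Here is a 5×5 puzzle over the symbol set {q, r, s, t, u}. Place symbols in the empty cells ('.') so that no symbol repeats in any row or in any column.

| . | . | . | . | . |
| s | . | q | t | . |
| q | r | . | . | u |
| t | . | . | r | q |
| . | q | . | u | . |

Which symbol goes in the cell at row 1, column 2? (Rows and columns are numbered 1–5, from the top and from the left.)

t

Cell (r2,c2): row 2 has {q,s,t}; column 2 has {q,r} → u.
Cell (r2,c5): row 2 has {q,s,t,u}; column 5 has {q,u} → r.
Cell (r3,c4): row 3 has {q,r,u}; column 4 has {r,t,u} → s.
Cell (r4,c2): row 4 has {q,r,t}; column 2 has {q,r,u} → s.
Cell (r4,c3): row 4 has {q,r,s,t}; column 3 has {q} → u.
Cell (r5,c1): row 5 has {q,u}; column 1 has {q,s,t} → r.
Cell (r1,c1): row 1 is empty so far; column 1 has {q,r,s,t} → u.
Cell (r1,c2): row 1 has {u}; column 2 has {q,r,s,u} → t.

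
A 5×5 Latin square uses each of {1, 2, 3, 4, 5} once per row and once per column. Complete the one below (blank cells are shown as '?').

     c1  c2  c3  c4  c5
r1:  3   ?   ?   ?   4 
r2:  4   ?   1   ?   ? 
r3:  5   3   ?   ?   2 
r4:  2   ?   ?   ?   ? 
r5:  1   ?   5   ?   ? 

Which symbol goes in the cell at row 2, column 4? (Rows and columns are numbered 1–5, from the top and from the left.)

3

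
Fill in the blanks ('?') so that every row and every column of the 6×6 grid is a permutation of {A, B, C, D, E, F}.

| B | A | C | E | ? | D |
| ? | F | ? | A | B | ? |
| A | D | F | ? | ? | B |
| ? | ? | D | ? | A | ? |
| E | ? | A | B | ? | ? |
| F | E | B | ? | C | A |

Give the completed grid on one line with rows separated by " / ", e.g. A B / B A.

(r1,c5) = F
(r2,c3) = E
(r2,c6) = C
(r3,c4) = C
(r3,c5) = E
(r4,c1) = C
(r4,c2) = B
(r4,c4) = F
(r4,c6) = E
(r5,c2) = C
(r5,c5) = D
(r5,c6) = F
(r6,c4) = D
(r2,c1) = D

B A C E F D / D F E A B C / A D F C E B / C B D F A E / E C A B D F / F E B D C A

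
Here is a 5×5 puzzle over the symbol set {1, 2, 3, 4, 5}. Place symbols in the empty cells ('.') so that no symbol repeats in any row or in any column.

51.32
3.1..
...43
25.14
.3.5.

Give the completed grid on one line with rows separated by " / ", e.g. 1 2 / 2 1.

At row 1, column 3: row 1 has {1,2,3,5}; column 3 has {1}; that leaves 4.
At row 2, column 4: row 2 has {1,3}; column 4 has {1,3,4,5}; that leaves 2.
At row 2, column 5: row 2 has {1,2,3}; column 5 has {2,3,4}; that leaves 5.
At row 3, column 1: row 3 has {3,4}; column 1 has {2,3,5}; that leaves 1.
At row 3, column 2: row 3 has {1,3,4}; column 2 has {1,3,5}; that leaves 2.
At row 3, column 3: row 3 has {1,2,3,4}; column 3 has {1,4}; that leaves 5.
At row 4, column 3: row 4 has {1,2,4,5}; column 3 has {1,4,5}; that leaves 3.
At row 5, column 1: row 5 has {3,5}; column 1 has {1,2,3,5}; that leaves 4.
At row 5, column 3: row 5 has {3,4,5}; column 3 has {1,3,4,5}; that leaves 2.
At row 5, column 5: row 5 has {2,3,4,5}; column 5 has {2,3,4,5}; that leaves 1.
At row 2, column 2: row 2 has {1,2,3,5}; column 2 has {1,2,3,5}; that leaves 4.

5 1 4 3 2 / 3 4 1 2 5 / 1 2 5 4 3 / 2 5 3 1 4 / 4 3 2 5 1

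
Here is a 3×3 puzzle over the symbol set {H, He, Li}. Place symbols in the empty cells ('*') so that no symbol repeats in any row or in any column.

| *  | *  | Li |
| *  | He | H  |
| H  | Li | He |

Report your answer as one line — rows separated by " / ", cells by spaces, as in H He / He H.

He H Li / Li He H / H Li He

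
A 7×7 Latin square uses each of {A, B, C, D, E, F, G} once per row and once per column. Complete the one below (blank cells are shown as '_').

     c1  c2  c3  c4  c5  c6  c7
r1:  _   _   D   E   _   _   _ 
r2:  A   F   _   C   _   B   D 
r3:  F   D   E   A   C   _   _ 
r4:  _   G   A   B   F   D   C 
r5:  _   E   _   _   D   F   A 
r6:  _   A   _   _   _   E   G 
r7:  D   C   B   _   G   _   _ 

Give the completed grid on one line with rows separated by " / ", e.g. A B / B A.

(r1,c2): row 1 has {D,E}; column 2 has {A,C,D,E,F,G}, so it must be B.
(r1,c5): row 1 has {B,D,E}; column 5 has {C,D,F,G}, so it must be A.
(r1,c7): row 1 has {A,B,D,E}; column 7 has {A,C,D,G}, so it must be F.
(r2,c3): row 2 has {A,B,C,D,F}; column 3 has {A,B,D,E}, so it must be G.
(r2,c5): row 2 has {A,B,C,D,F,G}; column 5 has {A,C,D,F,G}, so it must be E.
(r3,c6): row 3 has {A,C,D,E,F}; column 6 has {B,D,E,F}, so it must be G.
(r3,c7): row 3 has {A,C,D,E,F,G}; column 7 has {A,C,D,F,G}, so it must be B.
(r4,c1): row 4 has {A,B,C,D,F,G}; column 1 has {A,D,F}, so it must be E.
(r5,c3): row 5 has {A,D,E,F}; column 3 has {A,B,D,E,G}, so it must be C.
(r5,c4): row 5 has {A,C,D,E,F}; column 4 has {A,B,C,E}, so it must be G.
(r6,c3): row 6 has {A,E,G}; column 3 has {A,B,C,D,E,G}, so it must be F.
(r6,c4): row 6 has {A,E,F,G}; column 4 has {A,B,C,E,G}, so it must be D.
(r6,c5): row 6 has {A,D,E,F,G}; column 5 has {A,C,D,E,F,G}, so it must be B.
(r7,c4): row 7 has {B,C,D,G}; column 4 has {A,B,C,D,E,G}, so it must be F.
(r7,c6): row 7 has {B,C,D,F,G}; column 6 has {B,D,E,F,G}, so it must be A.
(r7,c7): row 7 has {A,B,C,D,F,G}; column 7 has {A,B,C,D,F,G}, so it must be E.
(r1,c6): row 1 has {A,B,D,E,F}; column 6 has {A,B,D,E,F,G}, so it must be C.
(r5,c1): row 5 has {A,C,D,E,F,G}; column 1 has {A,D,E,F}, so it must be B.
(r6,c1): row 6 has {A,B,D,E,F,G}; column 1 has {A,B,D,E,F}, so it must be C.
(r1,c1): row 1 has {A,B,C,D,E,F}; column 1 has {A,B,C,D,E,F}, so it must be G.

G B D E A C F / A F G C E B D / F D E A C G B / E G A B F D C / B E C G D F A / C A F D B E G / D C B F G A E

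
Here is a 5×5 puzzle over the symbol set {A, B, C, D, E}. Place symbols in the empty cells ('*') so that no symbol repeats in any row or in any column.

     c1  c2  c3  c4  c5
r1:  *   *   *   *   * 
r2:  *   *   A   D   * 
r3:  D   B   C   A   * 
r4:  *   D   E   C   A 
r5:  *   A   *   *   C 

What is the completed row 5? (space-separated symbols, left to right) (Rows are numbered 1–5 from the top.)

E A D B C

(r3,c5) = E
(r4,c1) = B
(r5,c1) = E
(r5,c4) = B
(r1,c4) = E
(r2,c1) = C
(r2,c2) = E
(r2,c5) = B
(r5,c3) = D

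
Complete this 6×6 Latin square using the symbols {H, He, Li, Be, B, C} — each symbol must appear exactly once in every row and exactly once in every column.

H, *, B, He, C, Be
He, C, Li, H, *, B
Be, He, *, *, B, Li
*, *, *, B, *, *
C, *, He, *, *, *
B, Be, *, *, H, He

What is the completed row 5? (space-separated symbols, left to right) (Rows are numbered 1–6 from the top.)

C B He Be Li H

(r1,c2) = Li
(r2,c5) = Be
(r3,c4) = C
(r4,c1) = Li
(r4,c2) = H
(r4,c5) = He
(r4,c6) = C
(r5,c2) = B
(r5,c5) = Li
(r5,c6) = H
(r6,c3) = C
(r6,c4) = Li
(r3,c3) = H
(r4,c3) = Be
(r5,c4) = Be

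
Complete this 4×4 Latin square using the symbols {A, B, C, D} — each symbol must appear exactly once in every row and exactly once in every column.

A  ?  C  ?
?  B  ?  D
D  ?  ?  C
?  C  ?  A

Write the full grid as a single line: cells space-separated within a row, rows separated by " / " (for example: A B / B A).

A D C B / C B A D / D A B C / B C D A

At row 1, column 2: row 1 has {A,C}; column 2 has {B,C}; that leaves D.
At row 1, column 4: row 1 has {A,C,D}; column 4 has {A,C,D}; that leaves B.
At row 2, column 1: row 2 has {B,D}; column 1 has {A,D}; that leaves C.
At row 2, column 3: row 2 has {B,C,D}; column 3 has {C}; that leaves A.
At row 3, column 2: row 3 has {C,D}; column 2 has {B,C,D}; that leaves A.
At row 3, column 3: row 3 has {A,C,D}; column 3 has {A,C}; that leaves B.
At row 4, column 1: row 4 has {A,C}; column 1 has {A,C,D}; that leaves B.
At row 4, column 3: row 4 has {A,B,C}; column 3 has {A,B,C}; that leaves D.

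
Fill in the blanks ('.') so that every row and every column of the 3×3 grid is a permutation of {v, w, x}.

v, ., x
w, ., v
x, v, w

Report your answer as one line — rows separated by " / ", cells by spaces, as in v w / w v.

(r1,c2) = w
(r2,c2) = x

v w x / w x v / x v w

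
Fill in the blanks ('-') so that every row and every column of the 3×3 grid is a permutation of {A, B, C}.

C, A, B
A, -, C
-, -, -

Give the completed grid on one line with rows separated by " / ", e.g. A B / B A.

C A B / A B C / B C A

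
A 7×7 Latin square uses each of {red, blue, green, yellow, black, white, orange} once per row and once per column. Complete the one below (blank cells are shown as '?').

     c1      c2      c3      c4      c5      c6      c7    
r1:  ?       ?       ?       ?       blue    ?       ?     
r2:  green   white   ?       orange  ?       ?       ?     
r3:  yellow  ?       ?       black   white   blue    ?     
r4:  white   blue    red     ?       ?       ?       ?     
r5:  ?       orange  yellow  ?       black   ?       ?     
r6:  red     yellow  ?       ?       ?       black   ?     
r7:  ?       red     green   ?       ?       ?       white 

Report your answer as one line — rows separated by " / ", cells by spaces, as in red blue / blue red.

orange black white green blue red yellow / green white black orange red yellow blue / yellow green orange black white blue red / white blue red yellow orange green black / blue orange yellow red black white green / red yellow blue white green black orange / black red green blue yellow orange white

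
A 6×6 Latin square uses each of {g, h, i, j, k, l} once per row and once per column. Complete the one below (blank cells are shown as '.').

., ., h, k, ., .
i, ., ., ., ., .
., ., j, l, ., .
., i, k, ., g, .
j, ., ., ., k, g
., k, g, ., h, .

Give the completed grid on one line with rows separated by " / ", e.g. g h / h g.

(r2,c3) = l
(r2,c5) = j
(r3,c5) = i
(r5,c3) = i
(r5,c4) = h
(r6,c1) = l
(r1,c1) = g
(r1,c5) = l
(r2,c4) = g
(r4,c1) = h
(r4,c4) = j
(r4,c6) = l
(r5,c2) = l
(r6,c4) = i
(r6,c6) = j
(r1,c2) = j
(r1,c6) = i
(r2,c2) = h
(r2,c6) = k
(r3,c1) = k
(r3,c2) = g
(r3,c6) = h

g j h k l i / i h l g j k / k g j l i h / h i k j g l / j l i h k g / l k g i h j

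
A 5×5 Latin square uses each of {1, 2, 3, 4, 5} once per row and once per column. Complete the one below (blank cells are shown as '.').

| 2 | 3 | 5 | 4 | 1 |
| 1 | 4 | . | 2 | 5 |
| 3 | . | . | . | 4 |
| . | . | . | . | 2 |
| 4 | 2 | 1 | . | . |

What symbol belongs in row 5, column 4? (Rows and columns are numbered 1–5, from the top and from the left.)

(r2,c3) = 3
(r3,c3) = 2
(r4,c1) = 5
(r4,c2) = 1
(r4,c3) = 4
(r4,c4) = 3
(r5,c4) = 5

5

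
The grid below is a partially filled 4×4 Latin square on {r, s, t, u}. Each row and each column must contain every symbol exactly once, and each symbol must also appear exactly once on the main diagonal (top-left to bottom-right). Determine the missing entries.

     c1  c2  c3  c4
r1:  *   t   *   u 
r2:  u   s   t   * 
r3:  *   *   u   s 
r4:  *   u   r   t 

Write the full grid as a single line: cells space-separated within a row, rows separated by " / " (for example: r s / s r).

(r1,c1): row 1 has {t,u}; column 1 has {u}; the diagonal has {s,t,u}, so it must be r.
(r1,c3): row 1 has {r,t,u}; column 3 has {r,t,u}, so it must be s.
(r2,c4): row 2 has {s,t,u}; column 4 has {s,t,u}, so it must be r.
(r3,c1): row 3 has {s,u}; column 1 has {r,u}, so it must be t.
(r3,c2): row 3 has {s,t,u}; column 2 has {s,t,u}, so it must be r.
(r4,c1): row 4 has {r,t,u}; column 1 has {r,t,u}, so it must be s.

r t s u / u s t r / t r u s / s u r t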